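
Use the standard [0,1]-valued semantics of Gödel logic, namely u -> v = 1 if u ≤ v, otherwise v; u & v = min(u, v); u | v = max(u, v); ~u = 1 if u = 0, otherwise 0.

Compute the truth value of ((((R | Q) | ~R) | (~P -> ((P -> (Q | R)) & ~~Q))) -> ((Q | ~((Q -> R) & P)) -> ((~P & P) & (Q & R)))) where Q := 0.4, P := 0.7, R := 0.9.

0.00

(R | Q) = max(0.9, 0.4) = 0.9
~R: Gödel ¬ of 0.9 = 0 (operand ≠ 0)
((R | Q) | ~R) = max(0.9, 0) = 0.9
~P: Gödel ¬ of 0.7 = 0 (operand ≠ 0)
(Q | R) = max(0.4, 0.9) = 0.9
(P -> (Q | R)): 0.7 ≤ 0.9, so result = 1
~Q: Gödel ¬ of 0.4 = 0 (operand ≠ 0)
~~Q: Gödel ¬ of 0 = 1 (operand is 0)
((P -> (Q | R)) & ~~Q) = min(1, 1) = 1
(~P -> ((P -> (Q | R)) & ~~Q)): 0 ≤ 1, so result = 1
(((R | Q) | ~R) | (~P -> ((P -> (Q | R)) & ~~Q))) = max(0.9, 1) = 1
(Q -> R): 0.4 ≤ 0.9, so result = 1
((Q -> R) & P) = min(1, 0.7) = 0.7
~((Q -> R) & P): Gödel ¬ of 0.7 = 0 (operand ≠ 0)
(Q | ~((Q -> R) & P)) = max(0.4, 0) = 0.4
~P: Gödel ¬ of 0.7 = 0 (operand ≠ 0)
(~P & P) = min(0, 0.7) = 0
(Q & R) = min(0.4, 0.9) = 0.4
((~P & P) & (Q & R)) = min(0, 0.4) = 0
((Q | ~((Q -> R) & P)) -> ((~P & P) & (Q & R))): 0.4 > 0, so result = 0
((((R | Q) | ~R) | (~P -> ((P -> (Q | R)) & ~~Q))) -> ((Q | ~((Q -> R) & P)) -> ((~P & P) & (Q & R)))): 1 > 0, so result = 0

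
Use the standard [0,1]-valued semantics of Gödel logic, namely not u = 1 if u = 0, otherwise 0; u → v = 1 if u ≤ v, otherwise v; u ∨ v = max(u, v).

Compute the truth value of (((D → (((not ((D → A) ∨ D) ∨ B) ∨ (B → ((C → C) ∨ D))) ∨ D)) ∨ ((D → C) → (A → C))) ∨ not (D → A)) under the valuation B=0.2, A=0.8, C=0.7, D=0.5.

(D → A): 0.5 ≤ 0.8, so result = 1
((D → A) ∨ D) = max(1, 0.5) = 1
not ((D → A) ∨ D): Gödel ¬ of 1 = 0 (operand ≠ 0)
(not ((D → A) ∨ D) ∨ B) = max(0, 0.2) = 0.2
(C → C): 0.7 ≤ 0.7, so result = 1
((C → C) ∨ D) = max(1, 0.5) = 1
(B → ((C → C) ∨ D)): 0.2 ≤ 1, so result = 1
((not ((D → A) ∨ D) ∨ B) ∨ (B → ((C → C) ∨ D))) = max(0.2, 1) = 1
(((not ((D → A) ∨ D) ∨ B) ∨ (B → ((C → C) ∨ D))) ∨ D) = max(1, 0.5) = 1
(D → (((not ((D → A) ∨ D) ∨ B) ∨ (B → ((C → C) ∨ D))) ∨ D)): 0.5 ≤ 1, so result = 1
(D → C): 0.5 ≤ 0.7, so result = 1
(A → C): 0.8 > 0.7, so result = 0.7
((D → C) → (A → C)): 1 > 0.7, so result = 0.7
((D → (((not ((D → A) ∨ D) ∨ B) ∨ (B → ((C → C) ∨ D))) ∨ D)) ∨ ((D → C) → (A → C))) = max(1, 0.7) = 1
(D → A): 0.5 ≤ 0.8, so result = 1
not (D → A): Gödel ¬ of 1 = 0 (operand ≠ 0)
(((D → (((not ((D → A) ∨ D) ∨ B) ∨ (B → ((C → C) ∨ D))) ∨ D)) ∨ ((D → C) → (A → C))) ∨ not (D → A)) = max(1, 0) = 1

1.00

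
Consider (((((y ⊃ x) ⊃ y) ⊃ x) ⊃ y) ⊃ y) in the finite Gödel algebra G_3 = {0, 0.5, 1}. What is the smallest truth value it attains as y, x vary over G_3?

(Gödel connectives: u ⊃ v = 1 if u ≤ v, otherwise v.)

0.50

The minimum is attained at y = 0.5, x = 0:
  (y ⊃ x): 0.5 > 0, so result = 0
  ((y ⊃ x) ⊃ y): 0 ≤ 0.5, so result = 1
  (((y ⊃ x) ⊃ y) ⊃ x): 1 > 0, so result = 0
  ((((y ⊃ x) ⊃ y) ⊃ x) ⊃ y): 0 ≤ 0.5, so result = 1
  (((((y ⊃ x) ⊃ y) ⊃ x) ⊃ y) ⊃ y): 1 > 0.5, so result = 0.5
Checking all 9 assignments confirms none give a value below 0.50.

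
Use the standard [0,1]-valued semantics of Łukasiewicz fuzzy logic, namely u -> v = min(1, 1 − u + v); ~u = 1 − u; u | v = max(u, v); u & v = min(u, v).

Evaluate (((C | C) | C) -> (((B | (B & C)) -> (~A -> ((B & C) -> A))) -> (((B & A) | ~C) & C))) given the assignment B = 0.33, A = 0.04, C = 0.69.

0.62

(C | C) = max(0.69, 0.69) = 0.69
((C | C) | C) = max(0.69, 0.69) = 0.69
(B & C) = min(0.33, 0.69) = 0.33
(B | (B & C)) = max(0.33, 0.33) = 0.33
~A: Łukasiewicz ¬ gives 1 − 0.04 = 0.96
(B & C) = min(0.33, 0.69) = 0.33
((B & C) -> A): min(1, 1 − 0.33 + 0.04) = 0.71
(~A -> ((B & C) -> A)): min(1, 1 − 0.96 + 0.71) = 0.75
((B | (B & C)) -> (~A -> ((B & C) -> A))): min(1, 1 − 0.33 + 0.75) = 1
(B & A) = min(0.33, 0.04) = 0.04
~C: Łukasiewicz ¬ gives 1 − 0.69 = 0.31
((B & A) | ~C) = max(0.04, 0.31) = 0.31
(((B & A) | ~C) & C) = min(0.31, 0.69) = 0.31
(((B | (B & C)) -> (~A -> ((B & C) -> A))) -> (((B & A) | ~C) & C)): min(1, 1 − 1 + 0.31) = 0.31
(((C | C) | C) -> (((B | (B & C)) -> (~A -> ((B & C) -> A))) -> (((B & A) | ~C) & C))): min(1, 1 − 0.69 + 0.31) = 0.62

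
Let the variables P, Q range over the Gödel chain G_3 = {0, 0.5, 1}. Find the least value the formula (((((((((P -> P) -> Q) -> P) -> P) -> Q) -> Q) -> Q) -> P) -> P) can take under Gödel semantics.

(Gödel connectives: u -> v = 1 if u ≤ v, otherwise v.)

The minimum is attained at P = 0.5, Q = 0:
  (P -> P): 0.5 ≤ 0.5, so result = 1
  ((P -> P) -> Q): 1 > 0, so result = 0
  (((P -> P) -> Q) -> P): 0 ≤ 0.5, so result = 1
  ((((P -> P) -> Q) -> P) -> P): 1 > 0.5, so result = 0.5
  (((((P -> P) -> Q) -> P) -> P) -> Q): 0.5 > 0, so result = 0
  ((((((P -> P) -> Q) -> P) -> P) -> Q) -> Q): 0 ≤ 0, so result = 1
  (((((((P -> P) -> Q) -> P) -> P) -> Q) -> Q) -> Q): 1 > 0, so result = 0
  ((((((((P -> P) -> Q) -> P) -> P) -> Q) -> Q) -> Q) -> P): 0 ≤ 0.5, so result = 1
  (((((((((P -> P) -> Q) -> P) -> P) -> Q) -> Q) -> Q) -> P) -> P): 1 > 0.5, so result = 0.5
Checking all 9 assignments confirms none give a value below 0.50.

0.50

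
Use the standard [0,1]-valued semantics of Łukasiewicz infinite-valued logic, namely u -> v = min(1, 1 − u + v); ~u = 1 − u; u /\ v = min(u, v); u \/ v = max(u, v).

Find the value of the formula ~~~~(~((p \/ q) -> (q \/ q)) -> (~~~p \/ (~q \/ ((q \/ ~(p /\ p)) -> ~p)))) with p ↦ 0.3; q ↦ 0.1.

(p \/ q) = max(0.3, 0.1) = 0.3
(q \/ q) = max(0.1, 0.1) = 0.1
((p \/ q) -> (q \/ q)): min(1, 1 − 0.3 + 0.1) = 0.8
~((p \/ q) -> (q \/ q)): Łukasiewicz ¬ gives 1 − 0.8 = 0.2
~p: Łukasiewicz ¬ gives 1 − 0.3 = 0.7
~~p: Łukasiewicz ¬ gives 1 − 0.7 = 0.3
~~~p: Łukasiewicz ¬ gives 1 − 0.3 = 0.7
~q: Łukasiewicz ¬ gives 1 − 0.1 = 0.9
(p /\ p) = min(0.3, 0.3) = 0.3
~(p /\ p): Łukasiewicz ¬ gives 1 − 0.3 = 0.7
(q \/ ~(p /\ p)) = max(0.1, 0.7) = 0.7
~p: Łukasiewicz ¬ gives 1 − 0.3 = 0.7
((q \/ ~(p /\ p)) -> ~p): min(1, 1 − 0.7 + 0.7) = 1
(~q \/ ((q \/ ~(p /\ p)) -> ~p)) = max(0.9, 1) = 1
(~~~p \/ (~q \/ ((q \/ ~(p /\ p)) -> ~p))) = max(0.7, 1) = 1
(~((p \/ q) -> (q \/ q)) -> (~~~p \/ (~q \/ ((q \/ ~(p /\ p)) -> ~p)))): min(1, 1 − 0.2 + 1) = 1
~(~((p \/ q) -> (q \/ q)) -> (~~~p \/ (~q \/ ((q \/ ~(p /\ p)) -> ~p)))): Łukasiewicz ¬ gives 1 − 1 = 0
~~(~((p \/ q) -> (q \/ q)) -> (~~~p \/ (~q \/ ((q \/ ~(p /\ p)) -> ~p)))): Łukasiewicz ¬ gives 1 − 0 = 1
~~~(~((p \/ q) -> (q \/ q)) -> (~~~p \/ (~q \/ ((q \/ ~(p /\ p)) -> ~p)))): Łukasiewicz ¬ gives 1 − 1 = 0
~~~~(~((p \/ q) -> (q \/ q)) -> (~~~p \/ (~q \/ ((q \/ ~(p /\ p)) -> ~p)))): Łukasiewicz ¬ gives 1 − 0 = 1

1.00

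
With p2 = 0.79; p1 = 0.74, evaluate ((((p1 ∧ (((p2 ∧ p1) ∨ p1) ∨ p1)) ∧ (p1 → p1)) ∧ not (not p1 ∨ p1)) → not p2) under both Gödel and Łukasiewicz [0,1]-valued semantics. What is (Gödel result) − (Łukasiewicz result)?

Gödel evaluation:
  (p2 ∧ p1) = min(0.79, 0.74) = 0.74
  ((p2 ∧ p1) ∨ p1) = max(0.74, 0.74) = 0.74
  (((p2 ∧ p1) ∨ p1) ∨ p1) = max(0.74, 0.74) = 0.74
  (p1 ∧ (((p2 ∧ p1) ∨ p1) ∨ p1)) = min(0.74, 0.74) = 0.74
  (p1 → p1): 0.74 ≤ 0.74, so result = 1
  ((p1 ∧ (((p2 ∧ p1) ∨ p1) ∨ p1)) ∧ (p1 → p1)) = min(0.74, 1) = 0.74
  not p1: Gödel ¬ of 0.74 = 0 (operand ≠ 0)
  (not p1 ∨ p1) = max(0, 0.74) = 0.74
  not (not p1 ∨ p1): Gödel ¬ of 0.74 = 0 (operand ≠ 0)
  (((p1 ∧ (((p2 ∧ p1) ∨ p1) ∨ p1)) ∧ (p1 → p1)) ∧ not (not p1 ∨ p1)) = min(0.74, 0) = 0
  not p2: Gödel ¬ of 0.79 = 0 (operand ≠ 0)
  ((((p1 ∧ (((p2 ∧ p1) ∨ p1) ∨ p1)) ∧ (p1 → p1)) ∧ not (not p1 ∨ p1)) → not p2): 0 ≤ 0, so result = 1
  Gödel value = 1
Łukasiewicz evaluation:
  (p2 ∧ p1) = min(0.79, 0.74) = 0.74
  ((p2 ∧ p1) ∨ p1) = max(0.74, 0.74) = 0.74
  (((p2 ∧ p1) ∨ p1) ∨ p1) = max(0.74, 0.74) = 0.74
  (p1 ∧ (((p2 ∧ p1) ∨ p1) ∨ p1)) = min(0.74, 0.74) = 0.74
  (p1 → p1): min(1, 1 − 0.74 + 0.74) = 1
  ((p1 ∧ (((p2 ∧ p1) ∨ p1) ∨ p1)) ∧ (p1 → p1)) = min(0.74, 1) = 0.74
  not p1: Łukasiewicz ¬ gives 1 − 0.74 = 0.26
  (not p1 ∨ p1) = max(0.26, 0.74) = 0.74
  not (not p1 ∨ p1): Łukasiewicz ¬ gives 1 − 0.74 = 0.26
  (((p1 ∧ (((p2 ∧ p1) ∨ p1) ∨ p1)) ∧ (p1 → p1)) ∧ not (not p1 ∨ p1)) = min(0.74, 0.26) = 0.26
  not p2: Łukasiewicz ¬ gives 1 − 0.79 = 0.21
  ((((p1 ∧ (((p2 ∧ p1) ∨ p1) ∨ p1)) ∧ (p1 → p1)) ∧ not (not p1 ∨ p1)) → not p2): min(1, 1 − 0.26 + 0.21) = 0.95
  Łukasiewicz value = 0.95
Difference: 1 − 0.95 = 0.05

0.05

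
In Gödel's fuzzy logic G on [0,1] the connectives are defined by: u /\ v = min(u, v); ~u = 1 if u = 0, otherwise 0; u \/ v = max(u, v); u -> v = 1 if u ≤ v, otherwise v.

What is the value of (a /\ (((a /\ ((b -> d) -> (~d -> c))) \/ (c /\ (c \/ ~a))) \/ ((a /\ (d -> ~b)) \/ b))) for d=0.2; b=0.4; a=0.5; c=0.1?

0.50

(b -> d): 0.4 > 0.2, so result = 0.2
~d: Gödel ¬ of 0.2 = 0 (operand ≠ 0)
(~d -> c): 0 ≤ 0.1, so result = 1
((b -> d) -> (~d -> c)): 0.2 ≤ 1, so result = 1
(a /\ ((b -> d) -> (~d -> c))) = min(0.5, 1) = 0.5
~a: Gödel ¬ of 0.5 = 0 (operand ≠ 0)
(c \/ ~a) = max(0.1, 0) = 0.1
(c /\ (c \/ ~a)) = min(0.1, 0.1) = 0.1
((a /\ ((b -> d) -> (~d -> c))) \/ (c /\ (c \/ ~a))) = max(0.5, 0.1) = 0.5
~b: Gödel ¬ of 0.4 = 0 (operand ≠ 0)
(d -> ~b): 0.2 > 0, so result = 0
(a /\ (d -> ~b)) = min(0.5, 0) = 0
((a /\ (d -> ~b)) \/ b) = max(0, 0.4) = 0.4
(((a /\ ((b -> d) -> (~d -> c))) \/ (c /\ (c \/ ~a))) \/ ((a /\ (d -> ~b)) \/ b)) = max(0.5, 0.4) = 0.5
(a /\ (((a /\ ((b -> d) -> (~d -> c))) \/ (c /\ (c \/ ~a))) \/ ((a /\ (d -> ~b)) \/ b))) = min(0.5, 0.5) = 0.5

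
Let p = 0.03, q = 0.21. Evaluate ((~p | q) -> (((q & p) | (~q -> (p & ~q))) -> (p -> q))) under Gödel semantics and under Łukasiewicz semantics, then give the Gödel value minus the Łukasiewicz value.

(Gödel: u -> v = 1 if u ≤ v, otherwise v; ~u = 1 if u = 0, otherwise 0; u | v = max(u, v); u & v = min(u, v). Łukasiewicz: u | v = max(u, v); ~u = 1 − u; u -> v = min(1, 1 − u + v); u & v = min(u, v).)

Gödel evaluation:
  ~p: Gödel ¬ of 0.03 = 0 (operand ≠ 0)
  (~p | q) = max(0, 0.21) = 0.21
  (q & p) = min(0.21, 0.03) = 0.03
  ~q: Gödel ¬ of 0.21 = 0 (operand ≠ 0)
  ~q: Gödel ¬ of 0.21 = 0 (operand ≠ 0)
  (p & ~q) = min(0.03, 0) = 0
  (~q -> (p & ~q)): 0 ≤ 0, so result = 1
  ((q & p) | (~q -> (p & ~q))) = max(0.03, 1) = 1
  (p -> q): 0.03 ≤ 0.21, so result = 1
  (((q & p) | (~q -> (p & ~q))) -> (p -> q)): 1 ≤ 1, so result = 1
  ((~p | q) -> (((q & p) | (~q -> (p & ~q))) -> (p -> q))): 0.21 ≤ 1, so result = 1
  Gödel value = 1
Łukasiewicz evaluation:
  ~p: Łukasiewicz ¬ gives 1 − 0.03 = 0.97
  (~p | q) = max(0.97, 0.21) = 0.97
  (q & p) = min(0.21, 0.03) = 0.03
  ~q: Łukasiewicz ¬ gives 1 − 0.21 = 0.79
  ~q: Łukasiewicz ¬ gives 1 − 0.21 = 0.79
  (p & ~q) = min(0.03, 0.79) = 0.03
  (~q -> (p & ~q)): min(1, 1 − 0.79 + 0.03) = 0.24
  ((q & p) | (~q -> (p & ~q))) = max(0.03, 0.24) = 0.24
  (p -> q): min(1, 1 − 0.03 + 0.21) = 1
  (((q & p) | (~q -> (p & ~q))) -> (p -> q)): min(1, 1 − 0.24 + 1) = 1
  ((~p | q) -> (((q & p) | (~q -> (p & ~q))) -> (p -> q))): min(1, 1 − 0.97 + 1) = 1
  Łukasiewicz value = 1
Difference: 1 − 1 = 0.00

0.00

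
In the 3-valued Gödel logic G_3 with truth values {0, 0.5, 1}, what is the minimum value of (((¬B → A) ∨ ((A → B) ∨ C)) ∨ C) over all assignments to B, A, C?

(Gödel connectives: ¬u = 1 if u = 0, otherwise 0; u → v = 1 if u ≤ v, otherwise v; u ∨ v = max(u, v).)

0.50

The minimum is attained at B = 0, A = 0.5, C = 0:
  ¬B: Gödel ¬ of 0 = 1 (operand is 0)
  (¬B → A): 1 > 0.5, so result = 0.5
  (A → B): 0.5 > 0, so result = 0
  ((A → B) ∨ C) = max(0, 0) = 0
  ((¬B → A) ∨ ((A → B) ∨ C)) = max(0.5, 0) = 0.5
  (((¬B → A) ∨ ((A → B) ∨ C)) ∨ C) = max(0.5, 0) = 0.5
Checking all 27 assignments confirms none give a value below 0.50.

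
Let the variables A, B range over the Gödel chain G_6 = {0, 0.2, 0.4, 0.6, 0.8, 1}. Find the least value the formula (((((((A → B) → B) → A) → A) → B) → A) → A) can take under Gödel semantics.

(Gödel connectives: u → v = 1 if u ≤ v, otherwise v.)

0.20

The minimum is attained at A = 0.2, B = 0:
  (A → B): 0.2 > 0, so result = 0
  ((A → B) → B): 0 ≤ 0, so result = 1
  (((A → B) → B) → A): 1 > 0.2, so result = 0.2
  ((((A → B) → B) → A) → A): 0.2 ≤ 0.2, so result = 1
  (((((A → B) → B) → A) → A) → B): 1 > 0, so result = 0
  ((((((A → B) → B) → A) → A) → B) → A): 0 ≤ 0.2, so result = 1
  (((((((A → B) → B) → A) → A) → B) → A) → A): 1 > 0.2, so result = 0.2
Checking all 36 assignments confirms none give a value below 0.20.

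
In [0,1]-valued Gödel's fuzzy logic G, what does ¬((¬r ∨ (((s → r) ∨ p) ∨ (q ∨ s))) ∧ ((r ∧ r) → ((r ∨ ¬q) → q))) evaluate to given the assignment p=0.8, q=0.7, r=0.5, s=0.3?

0.00

¬r: Gödel ¬ of 0.5 = 0 (operand ≠ 0)
(s → r): 0.3 ≤ 0.5, so result = 1
((s → r) ∨ p) = max(1, 0.8) = 1
(q ∨ s) = max(0.7, 0.3) = 0.7
(((s → r) ∨ p) ∨ (q ∨ s)) = max(1, 0.7) = 1
(¬r ∨ (((s → r) ∨ p) ∨ (q ∨ s))) = max(0, 1) = 1
(r ∧ r) = min(0.5, 0.5) = 0.5
¬q: Gödel ¬ of 0.7 = 0 (operand ≠ 0)
(r ∨ ¬q) = max(0.5, 0) = 0.5
((r ∨ ¬q) → q): 0.5 ≤ 0.7, so result = 1
((r ∧ r) → ((r ∨ ¬q) → q)): 0.5 ≤ 1, so result = 1
((¬r ∨ (((s → r) ∨ p) ∨ (q ∨ s))) ∧ ((r ∧ r) → ((r ∨ ¬q) → q))) = min(1, 1) = 1
¬((¬r ∨ (((s → r) ∨ p) ∨ (q ∨ s))) ∧ ((r ∧ r) → ((r ∨ ¬q) → q))): Gödel ¬ of 1 = 0 (operand ≠ 0)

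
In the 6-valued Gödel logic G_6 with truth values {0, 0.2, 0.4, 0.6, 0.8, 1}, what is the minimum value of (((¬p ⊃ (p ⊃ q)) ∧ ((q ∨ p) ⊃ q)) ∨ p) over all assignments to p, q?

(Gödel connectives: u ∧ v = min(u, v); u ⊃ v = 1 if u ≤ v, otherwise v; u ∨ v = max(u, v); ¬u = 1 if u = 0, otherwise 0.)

The minimum is attained at p = 0.2, q = 0:
  ¬p: Gödel ¬ of 0.2 = 0 (operand ≠ 0)
  (p ⊃ q): 0.2 > 0, so result = 0
  (¬p ⊃ (p ⊃ q)): 0 ≤ 0, so result = 1
  (q ∨ p) = max(0, 0.2) = 0.2
  ((q ∨ p) ⊃ q): 0.2 > 0, so result = 0
  ((¬p ⊃ (p ⊃ q)) ∧ ((q ∨ p) ⊃ q)) = min(1, 0) = 0
  (((¬p ⊃ (p ⊃ q)) ∧ ((q ∨ p) ⊃ q)) ∨ p) = max(0, 0.2) = 0.2
Checking all 36 assignments confirms none give a value below 0.20.

0.20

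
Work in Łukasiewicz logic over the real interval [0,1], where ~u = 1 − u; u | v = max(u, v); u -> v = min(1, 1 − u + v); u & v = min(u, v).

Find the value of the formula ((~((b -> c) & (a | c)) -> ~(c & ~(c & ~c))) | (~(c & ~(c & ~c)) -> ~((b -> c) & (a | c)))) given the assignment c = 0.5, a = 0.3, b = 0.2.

(b -> c): min(1, 1 − 0.2 + 0.5) = 1
(a | c) = max(0.3, 0.5) = 0.5
((b -> c) & (a | c)) = min(1, 0.5) = 0.5
~((b -> c) & (a | c)): Łukasiewicz ¬ gives 1 − 0.5 = 0.5
~c: Łukasiewicz ¬ gives 1 − 0.5 = 0.5
(c & ~c) = min(0.5, 0.5) = 0.5
~(c & ~c): Łukasiewicz ¬ gives 1 − 0.5 = 0.5
(c & ~(c & ~c)) = min(0.5, 0.5) = 0.5
~(c & ~(c & ~c)): Łukasiewicz ¬ gives 1 − 0.5 = 0.5
(~((b -> c) & (a | c)) -> ~(c & ~(c & ~c))): min(1, 1 − 0.5 + 0.5) = 1
~c: Łukasiewicz ¬ gives 1 − 0.5 = 0.5
(c & ~c) = min(0.5, 0.5) = 0.5
~(c & ~c): Łukasiewicz ¬ gives 1 − 0.5 = 0.5
(c & ~(c & ~c)) = min(0.5, 0.5) = 0.5
~(c & ~(c & ~c)): Łukasiewicz ¬ gives 1 − 0.5 = 0.5
(b -> c): min(1, 1 − 0.2 + 0.5) = 1
(a | c) = max(0.3, 0.5) = 0.5
((b -> c) & (a | c)) = min(1, 0.5) = 0.5
~((b -> c) & (a | c)): Łukasiewicz ¬ gives 1 − 0.5 = 0.5
(~(c & ~(c & ~c)) -> ~((b -> c) & (a | c))): min(1, 1 − 0.5 + 0.5) = 1
((~((b -> c) & (a | c)) -> ~(c & ~(c & ~c))) | (~(c & ~(c & ~c)) -> ~((b -> c) & (a | c)))) = max(1, 1) = 1

1.00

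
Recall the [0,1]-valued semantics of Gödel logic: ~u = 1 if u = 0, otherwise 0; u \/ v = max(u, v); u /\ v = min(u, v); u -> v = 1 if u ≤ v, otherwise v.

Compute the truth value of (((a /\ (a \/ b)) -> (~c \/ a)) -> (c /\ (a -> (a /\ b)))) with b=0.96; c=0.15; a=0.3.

0.15

(a \/ b) = max(0.3, 0.96) = 0.96
(a /\ (a \/ b)) = min(0.3, 0.96) = 0.3
~c: Gödel ¬ of 0.15 = 0 (operand ≠ 0)
(~c \/ a) = max(0, 0.3) = 0.3
((a /\ (a \/ b)) -> (~c \/ a)): 0.3 ≤ 0.3, so result = 1
(a /\ b) = min(0.3, 0.96) = 0.3
(a -> (a /\ b)): 0.3 ≤ 0.3, so result = 1
(c /\ (a -> (a /\ b))) = min(0.15, 1) = 0.15
(((a /\ (a \/ b)) -> (~c \/ a)) -> (c /\ (a -> (a /\ b)))): 1 > 0.15, so result = 0.15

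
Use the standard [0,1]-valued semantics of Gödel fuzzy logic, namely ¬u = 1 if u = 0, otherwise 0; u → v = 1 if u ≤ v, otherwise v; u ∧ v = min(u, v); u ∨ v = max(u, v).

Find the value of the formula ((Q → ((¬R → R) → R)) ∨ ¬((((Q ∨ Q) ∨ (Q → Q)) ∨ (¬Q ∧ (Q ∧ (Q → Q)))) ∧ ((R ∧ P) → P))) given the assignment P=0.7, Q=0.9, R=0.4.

¬R: Gödel ¬ of 0.4 = 0 (operand ≠ 0)
(¬R → R): 0 ≤ 0.4, so result = 1
((¬R → R) → R): 1 > 0.4, so result = 0.4
(Q → ((¬R → R) → R)): 0.9 > 0.4, so result = 0.4
(Q ∨ Q) = max(0.9, 0.9) = 0.9
(Q → Q): 0.9 ≤ 0.9, so result = 1
((Q ∨ Q) ∨ (Q → Q)) = max(0.9, 1) = 1
¬Q: Gödel ¬ of 0.9 = 0 (operand ≠ 0)
(Q → Q): 0.9 ≤ 0.9, so result = 1
(Q ∧ (Q → Q)) = min(0.9, 1) = 0.9
(¬Q ∧ (Q ∧ (Q → Q))) = min(0, 0.9) = 0
(((Q ∨ Q) ∨ (Q → Q)) ∨ (¬Q ∧ (Q ∧ (Q → Q)))) = max(1, 0) = 1
(R ∧ P) = min(0.4, 0.7) = 0.4
((R ∧ P) → P): 0.4 ≤ 0.7, so result = 1
((((Q ∨ Q) ∨ (Q → Q)) ∨ (¬Q ∧ (Q ∧ (Q → Q)))) ∧ ((R ∧ P) → P)) = min(1, 1) = 1
¬((((Q ∨ Q) ∨ (Q → Q)) ∨ (¬Q ∧ (Q ∧ (Q → Q)))) ∧ ((R ∧ P) → P)): Gödel ¬ of 1 = 0 (operand ≠ 0)
((Q → ((¬R → R) → R)) ∨ ¬((((Q ∨ Q) ∨ (Q → Q)) ∨ (¬Q ∧ (Q ∧ (Q → Q)))) ∧ ((R ∧ P) → P))) = max(0.4, 0) = 0.4

0.40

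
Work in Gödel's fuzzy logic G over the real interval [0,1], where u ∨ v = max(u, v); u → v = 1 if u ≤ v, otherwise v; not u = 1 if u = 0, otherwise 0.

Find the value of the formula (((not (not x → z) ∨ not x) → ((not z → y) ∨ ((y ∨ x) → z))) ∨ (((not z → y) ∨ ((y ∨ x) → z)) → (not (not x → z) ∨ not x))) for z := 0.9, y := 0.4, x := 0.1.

not x: Gödel ¬ of 0.1 = 0 (operand ≠ 0)
(not x → z): 0 ≤ 0.9, so result = 1
not (not x → z): Gödel ¬ of 1 = 0 (operand ≠ 0)
not x: Gödel ¬ of 0.1 = 0 (operand ≠ 0)
(not (not x → z) ∨ not x) = max(0, 0) = 0
not z: Gödel ¬ of 0.9 = 0 (operand ≠ 0)
(not z → y): 0 ≤ 0.4, so result = 1
(y ∨ x) = max(0.4, 0.1) = 0.4
((y ∨ x) → z): 0.4 ≤ 0.9, so result = 1
((not z → y) ∨ ((y ∨ x) → z)) = max(1, 1) = 1
((not (not x → z) ∨ not x) → ((not z → y) ∨ ((y ∨ x) → z))): 0 ≤ 1, so result = 1
not z: Gödel ¬ of 0.9 = 0 (operand ≠ 0)
(not z → y): 0 ≤ 0.4, so result = 1
(y ∨ x) = max(0.4, 0.1) = 0.4
((y ∨ x) → z): 0.4 ≤ 0.9, so result = 1
((not z → y) ∨ ((y ∨ x) → z)) = max(1, 1) = 1
not x: Gödel ¬ of 0.1 = 0 (operand ≠ 0)
(not x → z): 0 ≤ 0.9, so result = 1
not (not x → z): Gödel ¬ of 1 = 0 (operand ≠ 0)
not x: Gödel ¬ of 0.1 = 0 (operand ≠ 0)
(not (not x → z) ∨ not x) = max(0, 0) = 0
(((not z → y) ∨ ((y ∨ x) → z)) → (not (not x → z) ∨ not x)): 1 > 0, so result = 0
(((not (not x → z) ∨ not x) → ((not z → y) ∨ ((y ∨ x) → z))) ∨ (((not z → y) ∨ ((y ∨ x) → z)) → (not (not x → z) ∨ not x))) = max(1, 0) = 1

1.00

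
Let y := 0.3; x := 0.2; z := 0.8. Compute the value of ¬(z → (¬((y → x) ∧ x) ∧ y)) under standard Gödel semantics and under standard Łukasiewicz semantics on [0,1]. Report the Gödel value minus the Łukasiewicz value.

0.50

Gödel evaluation:
  (y → x): 0.3 > 0.2, so result = 0.2
  ((y → x) ∧ x) = min(0.2, 0.2) = 0.2
  ¬((y → x) ∧ x): Gödel ¬ of 0.2 = 0 (operand ≠ 0)
  (¬((y → x) ∧ x) ∧ y) = min(0, 0.3) = 0
  (z → (¬((y → x) ∧ x) ∧ y)): 0.8 > 0, so result = 0
  ¬(z → (¬((y → x) ∧ x) ∧ y)): Gödel ¬ of 0 = 1 (operand is 0)
  Gödel value = 1
Łukasiewicz evaluation:
  (y → x): min(1, 1 − 0.3 + 0.2) = 0.9
  ((y → x) ∧ x) = min(0.9, 0.2) = 0.2
  ¬((y → x) ∧ x): Łukasiewicz ¬ gives 1 − 0.2 = 0.8
  (¬((y → x) ∧ x) ∧ y) = min(0.8, 0.3) = 0.3
  (z → (¬((y → x) ∧ x) ∧ y)): min(1, 1 − 0.8 + 0.3) = 0.5
  ¬(z → (¬((y → x) ∧ x) ∧ y)): Łukasiewicz ¬ gives 1 − 0.5 = 0.5
  Łukasiewicz value = 0.5
Difference: 1 − 0.5 = 0.50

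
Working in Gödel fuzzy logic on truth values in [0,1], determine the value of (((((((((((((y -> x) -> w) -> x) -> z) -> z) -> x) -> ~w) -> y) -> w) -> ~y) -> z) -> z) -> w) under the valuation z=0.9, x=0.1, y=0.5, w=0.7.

0.70

(y -> x): 0.5 > 0.1, so result = 0.1
((y -> x) -> w): 0.1 ≤ 0.7, so result = 1
(((y -> x) -> w) -> x): 1 > 0.1, so result = 0.1
((((y -> x) -> w) -> x) -> z): 0.1 ≤ 0.9, so result = 1
(((((y -> x) -> w) -> x) -> z) -> z): 1 > 0.9, so result = 0.9
((((((y -> x) -> w) -> x) -> z) -> z) -> x): 0.9 > 0.1, so result = 0.1
~w: Gödel ¬ of 0.7 = 0 (operand ≠ 0)
(((((((y -> x) -> w) -> x) -> z) -> z) -> x) -> ~w): 0.1 > 0, so result = 0
((((((((y -> x) -> w) -> x) -> z) -> z) -> x) -> ~w) -> y): 0 ≤ 0.5, so result = 1
(((((((((y -> x) -> w) -> x) -> z) -> z) -> x) -> ~w) -> y) -> w): 1 > 0.7, so result = 0.7
~y: Gödel ¬ of 0.5 = 0 (operand ≠ 0)
((((((((((y -> x) -> w) -> x) -> z) -> z) -> x) -> ~w) -> y) -> w) -> ~y): 0.7 > 0, so result = 0
(((((((((((y -> x) -> w) -> x) -> z) -> z) -> x) -> ~w) -> y) -> w) -> ~y) -> z): 0 ≤ 0.9, so result = 1
((((((((((((y -> x) -> w) -> x) -> z) -> z) -> x) -> ~w) -> y) -> w) -> ~y) -> z) -> z): 1 > 0.9, so result = 0.9
(((((((((((((y -> x) -> w) -> x) -> z) -> z) -> x) -> ~w) -> y) -> w) -> ~y) -> z) -> z) -> w): 0.9 > 0.7, so result = 0.7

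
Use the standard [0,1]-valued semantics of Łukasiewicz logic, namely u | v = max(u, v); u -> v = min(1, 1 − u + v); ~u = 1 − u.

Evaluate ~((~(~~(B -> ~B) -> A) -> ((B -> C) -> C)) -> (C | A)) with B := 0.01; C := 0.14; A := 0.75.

~B: Łukasiewicz ¬ gives 1 − 0.01 = 0.99
(B -> ~B): min(1, 1 − 0.01 + 0.99) = 1
~(B -> ~B): Łukasiewicz ¬ gives 1 − 1 = 0
~~(B -> ~B): Łukasiewicz ¬ gives 1 − 0 = 1
(~~(B -> ~B) -> A): min(1, 1 − 1 + 0.75) = 0.75
~(~~(B -> ~B) -> A): Łukasiewicz ¬ gives 1 − 0.75 = 0.25
(B -> C): min(1, 1 − 0.01 + 0.14) = 1
((B -> C) -> C): min(1, 1 − 1 + 0.14) = 0.14
(~(~~(B -> ~B) -> A) -> ((B -> C) -> C)): min(1, 1 − 0.25 + 0.14) = 0.89
(C | A) = max(0.14, 0.75) = 0.75
((~(~~(B -> ~B) -> A) -> ((B -> C) -> C)) -> (C | A)): min(1, 1 − 0.89 + 0.75) = 0.86
~((~(~~(B -> ~B) -> A) -> ((B -> C) -> C)) -> (C | A)): Łukasiewicz ¬ gives 1 − 0.86 = 0.14

0.14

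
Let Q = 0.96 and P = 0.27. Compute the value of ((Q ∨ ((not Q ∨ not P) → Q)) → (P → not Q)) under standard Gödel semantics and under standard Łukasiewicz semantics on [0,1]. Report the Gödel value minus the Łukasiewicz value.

-0.77

Gödel evaluation:
  not Q: Gödel ¬ of 0.96 = 0 (operand ≠ 0)
  not P: Gödel ¬ of 0.27 = 0 (operand ≠ 0)
  (not Q ∨ not P) = max(0, 0) = 0
  ((not Q ∨ not P) → Q): 0 ≤ 0.96, so result = 1
  (Q ∨ ((not Q ∨ not P) → Q)) = max(0.96, 1) = 1
  not Q: Gödel ¬ of 0.96 = 0 (operand ≠ 0)
  (P → not Q): 0.27 > 0, so result = 0
  ((Q ∨ ((not Q ∨ not P) → Q)) → (P → not Q)): 1 > 0, so result = 0
  Gödel value = 0
Łukasiewicz evaluation:
  not Q: Łukasiewicz ¬ gives 1 − 0.96 = 0.04
  not P: Łukasiewicz ¬ gives 1 − 0.27 = 0.73
  (not Q ∨ not P) = max(0.04, 0.73) = 0.73
  ((not Q ∨ not P) → Q): min(1, 1 − 0.73 + 0.96) = 1
  (Q ∨ ((not Q ∨ not P) → Q)) = max(0.96, 1) = 1
  not Q: Łukasiewicz ¬ gives 1 − 0.96 = 0.04
  (P → not Q): min(1, 1 − 0.27 + 0.04) = 0.77
  ((Q ∨ ((not Q ∨ not P) → Q)) → (P → not Q)): min(1, 1 − 1 + 0.77) = 0.77
  Łukasiewicz value = 0.77
Difference: 0 − 0.77 = -0.77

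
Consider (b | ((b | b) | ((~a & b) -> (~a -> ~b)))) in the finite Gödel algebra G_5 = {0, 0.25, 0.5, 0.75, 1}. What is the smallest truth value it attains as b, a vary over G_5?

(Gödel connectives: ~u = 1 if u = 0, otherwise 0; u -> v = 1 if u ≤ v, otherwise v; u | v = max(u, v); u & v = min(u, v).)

0.25

The minimum is attained at b = 0.25, a = 0:
  (b | b) = max(0.25, 0.25) = 0.25
  ~a: Gödel ¬ of 0 = 1 (operand is 0)
  (~a & b) = min(1, 0.25) = 0.25
  ~a: Gödel ¬ of 0 = 1 (operand is 0)
  ~b: Gödel ¬ of 0.25 = 0 (operand ≠ 0)
  (~a -> ~b): 1 > 0, so result = 0
  ((~a & b) -> (~a -> ~b)): 0.25 > 0, so result = 0
  ((b | b) | ((~a & b) -> (~a -> ~b))) = max(0.25, 0) = 0.25
  (b | ((b | b) | ((~a & b) -> (~a -> ~b)))) = max(0.25, 0.25) = 0.25
Checking all 25 assignments confirms none give a value below 0.25.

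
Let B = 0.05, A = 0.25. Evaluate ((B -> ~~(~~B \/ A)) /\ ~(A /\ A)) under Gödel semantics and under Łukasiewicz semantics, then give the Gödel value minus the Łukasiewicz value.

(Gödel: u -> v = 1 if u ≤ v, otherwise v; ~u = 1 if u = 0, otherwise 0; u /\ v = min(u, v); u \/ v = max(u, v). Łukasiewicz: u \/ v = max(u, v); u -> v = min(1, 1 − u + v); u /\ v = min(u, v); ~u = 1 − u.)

Gödel evaluation:
  ~B: Gödel ¬ of 0.05 = 0 (operand ≠ 0)
  ~~B: Gödel ¬ of 0 = 1 (operand is 0)
  (~~B \/ A) = max(1, 0.25) = 1
  ~(~~B \/ A): Gödel ¬ of 1 = 0 (operand ≠ 0)
  ~~(~~B \/ A): Gödel ¬ of 0 = 1 (operand is 0)
  (B -> ~~(~~B \/ A)): 0.05 ≤ 1, so result = 1
  (A /\ A) = min(0.25, 0.25) = 0.25
  ~(A /\ A): Gödel ¬ of 0.25 = 0 (operand ≠ 0)
  ((B -> ~~(~~B \/ A)) /\ ~(A /\ A)) = min(1, 0) = 0
  Gödel value = 0
Łukasiewicz evaluation:
  ~B: Łukasiewicz ¬ gives 1 − 0.05 = 0.95
  ~~B: Łukasiewicz ¬ gives 1 − 0.95 = 0.05
  (~~B \/ A) = max(0.05, 0.25) = 0.25
  ~(~~B \/ A): Łukasiewicz ¬ gives 1 − 0.25 = 0.75
  ~~(~~B \/ A): Łukasiewicz ¬ gives 1 − 0.75 = 0.25
  (B -> ~~(~~B \/ A)): min(1, 1 − 0.05 + 0.25) = 1
  (A /\ A) = min(0.25, 0.25) = 0.25
  ~(A /\ A): Łukasiewicz ¬ gives 1 − 0.25 = 0.75
  ((B -> ~~(~~B \/ A)) /\ ~(A /\ A)) = min(1, 0.75) = 0.75
  Łukasiewicz value = 0.75
Difference: 0 − 0.75 = -0.75

-0.75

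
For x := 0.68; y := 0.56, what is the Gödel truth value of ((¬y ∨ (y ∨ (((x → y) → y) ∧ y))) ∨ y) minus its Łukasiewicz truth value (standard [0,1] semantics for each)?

0.00

Gödel evaluation:
  ¬y: Gödel ¬ of 0.56 = 0 (operand ≠ 0)
  (x → y): 0.68 > 0.56, so result = 0.56
  ((x → y) → y): 0.56 ≤ 0.56, so result = 1
  (((x → y) → y) ∧ y) = min(1, 0.56) = 0.56
  (y ∨ (((x → y) → y) ∧ y)) = max(0.56, 0.56) = 0.56
  (¬y ∨ (y ∨ (((x → y) → y) ∧ y))) = max(0, 0.56) = 0.56
  ((¬y ∨ (y ∨ (((x → y) → y) ∧ y))) ∨ y) = max(0.56, 0.56) = 0.56
  Gödel value = 0.56
Łukasiewicz evaluation:
  ¬y: Łukasiewicz ¬ gives 1 − 0.56 = 0.44
  (x → y): min(1, 1 − 0.68 + 0.56) = 0.88
  ((x → y) → y): min(1, 1 − 0.88 + 0.56) = 0.68
  (((x → y) → y) ∧ y) = min(0.68, 0.56) = 0.56
  (y ∨ (((x → y) → y) ∧ y)) = max(0.56, 0.56) = 0.56
  (¬y ∨ (y ∨ (((x → y) → y) ∧ y))) = max(0.44, 0.56) = 0.56
  ((¬y ∨ (y ∨ (((x → y) → y) ∧ y))) ∨ y) = max(0.56, 0.56) = 0.56
  Łukasiewicz value = 0.56
Difference: 0.56 − 0.56 = 0.00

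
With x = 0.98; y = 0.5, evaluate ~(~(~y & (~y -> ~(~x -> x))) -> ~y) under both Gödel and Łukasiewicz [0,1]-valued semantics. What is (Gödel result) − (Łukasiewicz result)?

Gödel evaluation:
  ~y: Gödel ¬ of 0.5 = 0 (operand ≠ 0)
  ~y: Gödel ¬ of 0.5 = 0 (operand ≠ 0)
  ~x: Gödel ¬ of 0.98 = 0 (operand ≠ 0)
  (~x -> x): 0 ≤ 0.98, so result = 1
  ~(~x -> x): Gödel ¬ of 1 = 0 (operand ≠ 0)
  (~y -> ~(~x -> x)): 0 ≤ 0, so result = 1
  (~y & (~y -> ~(~x -> x))) = min(0, 1) = 0
  ~(~y & (~y -> ~(~x -> x))): Gödel ¬ of 0 = 1 (operand is 0)
  ~y: Gödel ¬ of 0.5 = 0 (operand ≠ 0)
  (~(~y & (~y -> ~(~x -> x))) -> ~y): 1 > 0, so result = 0
  ~(~(~y & (~y -> ~(~x -> x))) -> ~y): Gödel ¬ of 0 = 1 (operand is 0)
  Gödel value = 1
Łukasiewicz evaluation:
  ~y: Łukasiewicz ¬ gives 1 − 0.5 = 0.5
  ~y: Łukasiewicz ¬ gives 1 − 0.5 = 0.5
  ~x: Łukasiewicz ¬ gives 1 − 0.98 = 0.02
  (~x -> x): min(1, 1 − 0.02 + 0.98) = 1
  ~(~x -> x): Łukasiewicz ¬ gives 1 − 1 = 0
  (~y -> ~(~x -> x)): min(1, 1 − 0.5 + 0) = 0.5
  (~y & (~y -> ~(~x -> x))) = min(0.5, 0.5) = 0.5
  ~(~y & (~y -> ~(~x -> x))): Łukasiewicz ¬ gives 1 − 0.5 = 0.5
  ~y: Łukasiewicz ¬ gives 1 − 0.5 = 0.5
  (~(~y & (~y -> ~(~x -> x))) -> ~y): min(1, 1 − 0.5 + 0.5) = 1
  ~(~(~y & (~y -> ~(~x -> x))) -> ~y): Łukasiewicz ¬ gives 1 − 1 = 0
  Łukasiewicz value = 0
Difference: 1 − 0 = 1.00

1.00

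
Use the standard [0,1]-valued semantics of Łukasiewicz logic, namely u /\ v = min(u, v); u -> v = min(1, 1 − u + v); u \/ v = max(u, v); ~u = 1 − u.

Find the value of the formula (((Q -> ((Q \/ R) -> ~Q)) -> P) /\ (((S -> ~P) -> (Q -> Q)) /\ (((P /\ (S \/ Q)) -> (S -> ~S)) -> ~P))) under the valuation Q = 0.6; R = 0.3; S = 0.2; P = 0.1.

(Q \/ R) = max(0.6, 0.3) = 0.6
~Q: Łukasiewicz ¬ gives 1 − 0.6 = 0.4
((Q \/ R) -> ~Q): min(1, 1 − 0.6 + 0.4) = 0.8
(Q -> ((Q \/ R) -> ~Q)): min(1, 1 − 0.6 + 0.8) = 1
((Q -> ((Q \/ R) -> ~Q)) -> P): min(1, 1 − 1 + 0.1) = 0.1
~P: Łukasiewicz ¬ gives 1 − 0.1 = 0.9
(S -> ~P): min(1, 1 − 0.2 + 0.9) = 1
(Q -> Q): min(1, 1 − 0.6 + 0.6) = 1
((S -> ~P) -> (Q -> Q)): min(1, 1 − 1 + 1) = 1
(S \/ Q) = max(0.2, 0.6) = 0.6
(P /\ (S \/ Q)) = min(0.1, 0.6) = 0.1
~S: Łukasiewicz ¬ gives 1 − 0.2 = 0.8
(S -> ~S): min(1, 1 − 0.2 + 0.8) = 1
((P /\ (S \/ Q)) -> (S -> ~S)): min(1, 1 − 0.1 + 1) = 1
~P: Łukasiewicz ¬ gives 1 − 0.1 = 0.9
(((P /\ (S \/ Q)) -> (S -> ~S)) -> ~P): min(1, 1 − 1 + 0.9) = 0.9
(((S -> ~P) -> (Q -> Q)) /\ (((P /\ (S \/ Q)) -> (S -> ~S)) -> ~P)) = min(1, 0.9) = 0.9
(((Q -> ((Q \/ R) -> ~Q)) -> P) /\ (((S -> ~P) -> (Q -> Q)) /\ (((P /\ (S \/ Q)) -> (S -> ~S)) -> ~P))) = min(0.1, 0.9) = 0.1

0.10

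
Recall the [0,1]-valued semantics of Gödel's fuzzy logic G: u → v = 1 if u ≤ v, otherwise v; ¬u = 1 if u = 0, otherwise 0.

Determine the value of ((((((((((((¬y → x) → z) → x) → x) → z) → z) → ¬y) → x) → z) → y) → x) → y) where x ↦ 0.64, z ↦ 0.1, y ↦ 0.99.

1.00

¬y: Gödel ¬ of 0.99 = 0 (operand ≠ 0)
(¬y → x): 0 ≤ 0.64, so result = 1
((¬y → x) → z): 1 > 0.1, so result = 0.1
(((¬y → x) → z) → x): 0.1 ≤ 0.64, so result = 1
((((¬y → x) → z) → x) → x): 1 > 0.64, so result = 0.64
(((((¬y → x) → z) → x) → x) → z): 0.64 > 0.1, so result = 0.1
((((((¬y → x) → z) → x) → x) → z) → z): 0.1 ≤ 0.1, so result = 1
¬y: Gödel ¬ of 0.99 = 0 (operand ≠ 0)
(((((((¬y → x) → z) → x) → x) → z) → z) → ¬y): 1 > 0, so result = 0
((((((((¬y → x) → z) → x) → x) → z) → z) → ¬y) → x): 0 ≤ 0.64, so result = 1
(((((((((¬y → x) → z) → x) → x) → z) → z) → ¬y) → x) → z): 1 > 0.1, so result = 0.1
((((((((((¬y → x) → z) → x) → x) → z) → z) → ¬y) → x) → z) → y): 0.1 ≤ 0.99, so result = 1
(((((((((((¬y → x) → z) → x) → x) → z) → z) → ¬y) → x) → z) → y) → x): 1 > 0.64, so result = 0.64
((((((((((((¬y → x) → z) → x) → x) → z) → z) → ¬y) → x) → z) → y) → x) → y): 0.64 ≤ 0.99, so result = 1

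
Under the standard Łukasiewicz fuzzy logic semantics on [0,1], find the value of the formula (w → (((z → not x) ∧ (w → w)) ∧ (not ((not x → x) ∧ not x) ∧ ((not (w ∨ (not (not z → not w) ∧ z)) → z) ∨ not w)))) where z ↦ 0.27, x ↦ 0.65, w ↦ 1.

0.65

not x: Łukasiewicz ¬ gives 1 − 0.65 = 0.35
(z → not x): min(1, 1 − 0.27 + 0.35) = 1
(w → w): min(1, 1 − 1 + 1) = 1
((z → not x) ∧ (w → w)) = min(1, 1) = 1
not x: Łukasiewicz ¬ gives 1 − 0.65 = 0.35
(not x → x): min(1, 1 − 0.35 + 0.65) = 1
not x: Łukasiewicz ¬ gives 1 − 0.65 = 0.35
((not x → x) ∧ not x) = min(1, 0.35) = 0.35
not ((not x → x) ∧ not x): Łukasiewicz ¬ gives 1 − 0.35 = 0.65
not z: Łukasiewicz ¬ gives 1 − 0.27 = 0.73
not w: Łukasiewicz ¬ gives 1 − 1 = 0
(not z → not w): min(1, 1 − 0.73 + 0) = 0.27
not (not z → not w): Łukasiewicz ¬ gives 1 − 0.27 = 0.73
(not (not z → not w) ∧ z) = min(0.73, 0.27) = 0.27
(w ∨ (not (not z → not w) ∧ z)) = max(1, 0.27) = 1
not (w ∨ (not (not z → not w) ∧ z)): Łukasiewicz ¬ gives 1 − 1 = 0
(not (w ∨ (not (not z → not w) ∧ z)) → z): min(1, 1 − 0 + 0.27) = 1
not w: Łukasiewicz ¬ gives 1 − 1 = 0
((not (w ∨ (not (not z → not w) ∧ z)) → z) ∨ not w) = max(1, 0) = 1
(not ((not x → x) ∧ not x) ∧ ((not (w ∨ (not (not z → not w) ∧ z)) → z) ∨ not w)) = min(0.65, 1) = 0.65
(((z → not x) ∧ (w → w)) ∧ (not ((not x → x) ∧ not x) ∧ ((not (w ∨ (not (not z → not w) ∧ z)) → z) ∨ not w))) = min(1, 0.65) = 0.65
(w → (((z → not x) ∧ (w → w)) ∧ (not ((not x → x) ∧ not x) ∧ ((not (w ∨ (not (not z → not w) ∧ z)) → z) ∨ not w)))): min(1, 1 − 1 + 0.65) = 0.65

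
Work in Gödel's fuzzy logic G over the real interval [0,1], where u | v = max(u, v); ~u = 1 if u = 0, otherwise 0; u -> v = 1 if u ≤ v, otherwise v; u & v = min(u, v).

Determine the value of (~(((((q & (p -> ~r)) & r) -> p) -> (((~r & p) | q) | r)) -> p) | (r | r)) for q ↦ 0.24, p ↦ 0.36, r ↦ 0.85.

0.85

~r: Gödel ¬ of 0.85 = 0 (operand ≠ 0)
(p -> ~r): 0.36 > 0, so result = 0
(q & (p -> ~r)) = min(0.24, 0) = 0
((q & (p -> ~r)) & r) = min(0, 0.85) = 0
(((q & (p -> ~r)) & r) -> p): 0 ≤ 0.36, so result = 1
~r: Gödel ¬ of 0.85 = 0 (operand ≠ 0)
(~r & p) = min(0, 0.36) = 0
((~r & p) | q) = max(0, 0.24) = 0.24
(((~r & p) | q) | r) = max(0.24, 0.85) = 0.85
((((q & (p -> ~r)) & r) -> p) -> (((~r & p) | q) | r)): 1 > 0.85, so result = 0.85
(((((q & (p -> ~r)) & r) -> p) -> (((~r & p) | q) | r)) -> p): 0.85 > 0.36, so result = 0.36
~(((((q & (p -> ~r)) & r) -> p) -> (((~r & p) | q) | r)) -> p): Gödel ¬ of 0.36 = 0 (operand ≠ 0)
(r | r) = max(0.85, 0.85) = 0.85
(~(((((q & (p -> ~r)) & r) -> p) -> (((~r & p) | q) | r)) -> p) | (r | r)) = max(0, 0.85) = 0.85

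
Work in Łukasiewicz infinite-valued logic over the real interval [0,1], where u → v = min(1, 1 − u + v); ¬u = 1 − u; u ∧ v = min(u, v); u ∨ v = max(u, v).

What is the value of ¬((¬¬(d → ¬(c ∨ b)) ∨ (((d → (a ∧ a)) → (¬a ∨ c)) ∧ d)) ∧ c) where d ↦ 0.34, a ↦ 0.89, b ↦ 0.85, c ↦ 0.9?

0.24

(c ∨ b) = max(0.9, 0.85) = 0.9
¬(c ∨ b): Łukasiewicz ¬ gives 1 − 0.9 = 0.1
(d → ¬(c ∨ b)): min(1, 1 − 0.34 + 0.1) = 0.76
¬(d → ¬(c ∨ b)): Łukasiewicz ¬ gives 1 − 0.76 = 0.24
¬¬(d → ¬(c ∨ b)): Łukasiewicz ¬ gives 1 − 0.24 = 0.76
(a ∧ a) = min(0.89, 0.89) = 0.89
(d → (a ∧ a)): min(1, 1 − 0.34 + 0.89) = 1
¬a: Łukasiewicz ¬ gives 1 − 0.89 = 0.11
(¬a ∨ c) = max(0.11, 0.9) = 0.9
((d → (a ∧ a)) → (¬a ∨ c)): min(1, 1 − 1 + 0.9) = 0.9
(((d → (a ∧ a)) → (¬a ∨ c)) ∧ d) = min(0.9, 0.34) = 0.34
(¬¬(d → ¬(c ∨ b)) ∨ (((d → (a ∧ a)) → (¬a ∨ c)) ∧ d)) = max(0.76, 0.34) = 0.76
((¬¬(d → ¬(c ∨ b)) ∨ (((d → (a ∧ a)) → (¬a ∨ c)) ∧ d)) ∧ c) = min(0.76, 0.9) = 0.76
¬((¬¬(d → ¬(c ∨ b)) ∨ (((d → (a ∧ a)) → (¬a ∨ c)) ∧ d)) ∧ c): Łukasiewicz ¬ gives 1 − 0.76 = 0.24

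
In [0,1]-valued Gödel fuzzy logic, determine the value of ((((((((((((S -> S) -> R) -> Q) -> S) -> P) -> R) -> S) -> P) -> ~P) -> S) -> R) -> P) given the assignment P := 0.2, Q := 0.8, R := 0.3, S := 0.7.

(S -> S): 0.7 ≤ 0.7, so result = 1
((S -> S) -> R): 1 > 0.3, so result = 0.3
(((S -> S) -> R) -> Q): 0.3 ≤ 0.8, so result = 1
((((S -> S) -> R) -> Q) -> S): 1 > 0.7, so result = 0.7
(((((S -> S) -> R) -> Q) -> S) -> P): 0.7 > 0.2, so result = 0.2
((((((S -> S) -> R) -> Q) -> S) -> P) -> R): 0.2 ≤ 0.3, so result = 1
(((((((S -> S) -> R) -> Q) -> S) -> P) -> R) -> S): 1 > 0.7, so result = 0.7
((((((((S -> S) -> R) -> Q) -> S) -> P) -> R) -> S) -> P): 0.7 > 0.2, so result = 0.2
~P: Gödel ¬ of 0.2 = 0 (operand ≠ 0)
(((((((((S -> S) -> R) -> Q) -> S) -> P) -> R) -> S) -> P) -> ~P): 0.2 > 0, so result = 0
((((((((((S -> S) -> R) -> Q) -> S) -> P) -> R) -> S) -> P) -> ~P) -> S): 0 ≤ 0.7, so result = 1
(((((((((((S -> S) -> R) -> Q) -> S) -> P) -> R) -> S) -> P) -> ~P) -> S) -> R): 1 > 0.3, so result = 0.3
((((((((((((S -> S) -> R) -> Q) -> S) -> P) -> R) -> S) -> P) -> ~P) -> S) -> R) -> P): 0.3 > 0.2, so result = 0.2

0.20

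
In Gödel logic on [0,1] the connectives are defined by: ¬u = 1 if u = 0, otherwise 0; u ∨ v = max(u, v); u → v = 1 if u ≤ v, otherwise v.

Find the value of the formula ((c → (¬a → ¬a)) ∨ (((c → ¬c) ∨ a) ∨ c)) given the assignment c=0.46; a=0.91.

¬a: Gödel ¬ of 0.91 = 0 (operand ≠ 0)
¬a: Gödel ¬ of 0.91 = 0 (operand ≠ 0)
(¬a → ¬a): 0 ≤ 0, so result = 1
(c → (¬a → ¬a)): 0.46 ≤ 1, so result = 1
¬c: Gödel ¬ of 0.46 = 0 (operand ≠ 0)
(c → ¬c): 0.46 > 0, so result = 0
((c → ¬c) ∨ a) = max(0, 0.91) = 0.91
(((c → ¬c) ∨ a) ∨ c) = max(0.91, 0.46) = 0.91
((c → (¬a → ¬a)) ∨ (((c → ¬c) ∨ a) ∨ c)) = max(1, 0.91) = 1

1.00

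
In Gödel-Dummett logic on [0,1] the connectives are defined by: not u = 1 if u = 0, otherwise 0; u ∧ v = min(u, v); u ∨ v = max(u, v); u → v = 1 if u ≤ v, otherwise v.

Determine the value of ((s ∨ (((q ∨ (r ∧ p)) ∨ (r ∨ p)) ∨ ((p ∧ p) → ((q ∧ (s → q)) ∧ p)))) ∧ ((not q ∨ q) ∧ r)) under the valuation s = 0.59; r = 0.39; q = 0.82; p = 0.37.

(r ∧ p) = min(0.39, 0.37) = 0.37
(q ∨ (r ∧ p)) = max(0.82, 0.37) = 0.82
(r ∨ p) = max(0.39, 0.37) = 0.39
((q ∨ (r ∧ p)) ∨ (r ∨ p)) = max(0.82, 0.39) = 0.82
(p ∧ p) = min(0.37, 0.37) = 0.37
(s → q): 0.59 ≤ 0.82, so result = 1
(q ∧ (s → q)) = min(0.82, 1) = 0.82
((q ∧ (s → q)) ∧ p) = min(0.82, 0.37) = 0.37
((p ∧ p) → ((q ∧ (s → q)) ∧ p)): 0.37 ≤ 0.37, so result = 1
(((q ∨ (r ∧ p)) ∨ (r ∨ p)) ∨ ((p ∧ p) → ((q ∧ (s → q)) ∧ p))) = max(0.82, 1) = 1
(s ∨ (((q ∨ (r ∧ p)) ∨ (r ∨ p)) ∨ ((p ∧ p) → ((q ∧ (s → q)) ∧ p)))) = max(0.59, 1) = 1
not q: Gödel ¬ of 0.82 = 0 (operand ≠ 0)
(not q ∨ q) = max(0, 0.82) = 0.82
((not q ∨ q) ∧ r) = min(0.82, 0.39) = 0.39
((s ∨ (((q ∨ (r ∧ p)) ∨ (r ∨ p)) ∨ ((p ∧ p) → ((q ∧ (s → q)) ∧ p)))) ∧ ((not q ∨ q) ∧ r)) = min(1, 0.39) = 0.39

0.39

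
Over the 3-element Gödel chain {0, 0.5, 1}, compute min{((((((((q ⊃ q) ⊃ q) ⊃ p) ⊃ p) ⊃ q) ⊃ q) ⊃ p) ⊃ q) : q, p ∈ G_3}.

The minimum is attained at q = 0, p = 0:
  (q ⊃ q): 0 ≤ 0, so result = 1
  ((q ⊃ q) ⊃ q): 1 > 0, so result = 0
  (((q ⊃ q) ⊃ q) ⊃ p): 0 ≤ 0, so result = 1
  ((((q ⊃ q) ⊃ q) ⊃ p) ⊃ p): 1 > 0, so result = 0
  (((((q ⊃ q) ⊃ q) ⊃ p) ⊃ p) ⊃ q): 0 ≤ 0, so result = 1
  ((((((q ⊃ q) ⊃ q) ⊃ p) ⊃ p) ⊃ q) ⊃ q): 1 > 0, so result = 0
  (((((((q ⊃ q) ⊃ q) ⊃ p) ⊃ p) ⊃ q) ⊃ q) ⊃ p): 0 ≤ 0, so result = 1
  ((((((((q ⊃ q) ⊃ q) ⊃ p) ⊃ p) ⊃ q) ⊃ q) ⊃ p) ⊃ q): 1 > 0, so result = 0
Checking all 9 assignments confirms none give a value below 0.00.

0.00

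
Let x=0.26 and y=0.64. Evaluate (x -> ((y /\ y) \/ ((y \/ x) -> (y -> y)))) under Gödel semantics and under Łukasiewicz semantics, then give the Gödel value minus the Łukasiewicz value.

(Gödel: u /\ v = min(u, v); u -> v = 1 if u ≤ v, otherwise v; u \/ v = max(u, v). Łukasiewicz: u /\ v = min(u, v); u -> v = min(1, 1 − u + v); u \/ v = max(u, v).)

0.00

Gödel evaluation:
  (y /\ y) = min(0.64, 0.64) = 0.64
  (y \/ x) = max(0.64, 0.26) = 0.64
  (y -> y): 0.64 ≤ 0.64, so result = 1
  ((y \/ x) -> (y -> y)): 0.64 ≤ 1, so result = 1
  ((y /\ y) \/ ((y \/ x) -> (y -> y))) = max(0.64, 1) = 1
  (x -> ((y /\ y) \/ ((y \/ x) -> (y -> y)))): 0.26 ≤ 1, so result = 1
  Gödel value = 1
Łukasiewicz evaluation:
  (y /\ y) = min(0.64, 0.64) = 0.64
  (y \/ x) = max(0.64, 0.26) = 0.64
  (y -> y): min(1, 1 − 0.64 + 0.64) = 1
  ((y \/ x) -> (y -> y)): min(1, 1 − 0.64 + 1) = 1
  ((y /\ y) \/ ((y \/ x) -> (y -> y))) = max(0.64, 1) = 1
  (x -> ((y /\ y) \/ ((y \/ x) -> (y -> y)))): min(1, 1 − 0.26 + 1) = 1
  Łukasiewicz value = 1
Difference: 1 − 1 = 0.00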